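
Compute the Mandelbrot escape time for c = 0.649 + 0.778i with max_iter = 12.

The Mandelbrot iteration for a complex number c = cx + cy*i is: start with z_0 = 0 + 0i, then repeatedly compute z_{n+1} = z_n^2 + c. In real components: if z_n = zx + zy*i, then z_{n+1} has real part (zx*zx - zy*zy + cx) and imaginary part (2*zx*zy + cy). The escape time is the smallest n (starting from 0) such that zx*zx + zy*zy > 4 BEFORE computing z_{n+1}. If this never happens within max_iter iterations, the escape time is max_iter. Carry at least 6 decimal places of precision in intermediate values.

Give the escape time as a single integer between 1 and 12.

z_0 = 0 + 0i, c = 0.6490 + 0.7780i
Iter 1: z = 0.6490 + 0.7780i, |z|^2 = 1.0265
Iter 2: z = 0.4649 + 1.7878i, |z|^2 = 3.4125
Iter 3: z = -2.3312 + 2.4404i, |z|^2 = 11.3902
Escaped at iteration 3

Answer: 3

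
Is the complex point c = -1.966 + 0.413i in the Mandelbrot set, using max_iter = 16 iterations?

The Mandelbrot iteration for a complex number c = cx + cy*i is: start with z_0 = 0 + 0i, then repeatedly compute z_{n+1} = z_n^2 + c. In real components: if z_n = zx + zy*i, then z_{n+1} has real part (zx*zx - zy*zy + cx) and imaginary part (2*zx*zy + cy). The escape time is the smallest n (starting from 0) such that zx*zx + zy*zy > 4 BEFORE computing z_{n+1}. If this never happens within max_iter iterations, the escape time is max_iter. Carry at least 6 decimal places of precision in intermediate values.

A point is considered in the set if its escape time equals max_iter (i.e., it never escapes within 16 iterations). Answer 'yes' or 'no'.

z_0 = 0 + 0i, c = -1.9660 + 0.4130i
Iter 1: z = -1.9660 + 0.4130i, |z|^2 = 4.0357
Escaped at iteration 1

Answer: no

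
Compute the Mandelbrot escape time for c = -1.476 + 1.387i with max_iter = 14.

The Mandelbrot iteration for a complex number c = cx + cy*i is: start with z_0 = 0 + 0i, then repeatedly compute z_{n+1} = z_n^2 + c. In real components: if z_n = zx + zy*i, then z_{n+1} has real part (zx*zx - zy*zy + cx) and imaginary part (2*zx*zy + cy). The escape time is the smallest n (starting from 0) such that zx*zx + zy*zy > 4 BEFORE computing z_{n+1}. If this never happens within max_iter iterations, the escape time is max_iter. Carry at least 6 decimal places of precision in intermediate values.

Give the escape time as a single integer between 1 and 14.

Answer: 1

Derivation:
z_0 = 0 + 0i, c = -1.4760 + 1.3870i
Iter 1: z = -1.4760 + 1.3870i, |z|^2 = 4.1023
Escaped at iteration 1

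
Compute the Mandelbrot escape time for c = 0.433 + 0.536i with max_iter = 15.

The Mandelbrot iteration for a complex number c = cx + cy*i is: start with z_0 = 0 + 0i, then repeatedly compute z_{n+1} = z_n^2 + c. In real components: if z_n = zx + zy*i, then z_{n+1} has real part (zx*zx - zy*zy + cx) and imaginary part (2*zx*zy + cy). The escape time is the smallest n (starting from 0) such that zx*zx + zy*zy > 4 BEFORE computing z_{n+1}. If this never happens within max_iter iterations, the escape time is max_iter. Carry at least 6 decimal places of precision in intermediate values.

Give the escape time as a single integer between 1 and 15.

z_0 = 0 + 0i, c = 0.4330 + 0.5360i
Iter 1: z = 0.4330 + 0.5360i, |z|^2 = 0.4748
Iter 2: z = 0.3332 + 1.0002i, |z|^2 = 1.1114
Iter 3: z = -0.4563 + 1.2025i, |z|^2 = 1.6543
Iter 4: z = -0.8048 + -0.5615i, |z|^2 = 0.9629
Iter 5: z = 0.7654 + 1.4397i, |z|^2 = 2.6587
Iter 6: z = -1.0540 + 2.7399i, |z|^2 = 8.6182
Escaped at iteration 6

Answer: 6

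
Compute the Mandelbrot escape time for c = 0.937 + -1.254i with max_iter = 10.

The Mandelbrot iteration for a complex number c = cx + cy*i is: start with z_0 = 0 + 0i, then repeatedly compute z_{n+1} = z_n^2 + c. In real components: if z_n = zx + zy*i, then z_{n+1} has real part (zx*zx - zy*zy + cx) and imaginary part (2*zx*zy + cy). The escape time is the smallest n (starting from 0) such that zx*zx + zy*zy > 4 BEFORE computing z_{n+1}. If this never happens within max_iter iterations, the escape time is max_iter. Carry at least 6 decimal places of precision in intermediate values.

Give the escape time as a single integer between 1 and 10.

z_0 = 0 + 0i, c = 0.9370 + -1.2540i
Iter 1: z = 0.9370 + -1.2540i, |z|^2 = 2.4505
Iter 2: z = 0.2425 + -3.6040i, |z|^2 = 13.0476
Escaped at iteration 2

Answer: 2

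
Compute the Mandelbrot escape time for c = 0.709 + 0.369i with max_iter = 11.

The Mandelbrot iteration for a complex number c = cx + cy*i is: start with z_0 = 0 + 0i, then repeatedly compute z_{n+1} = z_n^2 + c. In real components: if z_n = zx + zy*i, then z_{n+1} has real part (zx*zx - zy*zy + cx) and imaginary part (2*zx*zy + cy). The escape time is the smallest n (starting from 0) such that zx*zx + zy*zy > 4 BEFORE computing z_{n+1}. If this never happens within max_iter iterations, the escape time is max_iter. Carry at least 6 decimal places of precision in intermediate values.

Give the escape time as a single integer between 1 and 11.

Answer: 3

Derivation:
z_0 = 0 + 0i, c = 0.7090 + 0.3690i
Iter 1: z = 0.7090 + 0.3690i, |z|^2 = 0.6388
Iter 2: z = 1.0755 + 0.8922i, |z|^2 = 1.9528
Iter 3: z = 1.0696 + 2.2882i, |z|^2 = 6.3802
Escaped at iteration 3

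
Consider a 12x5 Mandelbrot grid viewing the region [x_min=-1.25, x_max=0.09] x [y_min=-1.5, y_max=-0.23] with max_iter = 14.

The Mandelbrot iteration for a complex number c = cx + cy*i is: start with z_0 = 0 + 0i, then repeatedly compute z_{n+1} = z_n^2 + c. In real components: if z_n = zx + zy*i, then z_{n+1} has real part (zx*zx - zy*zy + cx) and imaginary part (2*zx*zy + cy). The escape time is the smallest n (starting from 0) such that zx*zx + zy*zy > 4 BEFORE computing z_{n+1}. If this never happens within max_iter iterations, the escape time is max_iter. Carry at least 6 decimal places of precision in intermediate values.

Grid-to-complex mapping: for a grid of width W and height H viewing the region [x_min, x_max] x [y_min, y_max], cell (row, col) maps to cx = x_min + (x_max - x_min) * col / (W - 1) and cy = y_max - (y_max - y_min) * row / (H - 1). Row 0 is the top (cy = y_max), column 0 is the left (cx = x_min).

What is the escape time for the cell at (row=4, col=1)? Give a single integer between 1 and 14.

Answer: 2

Derivation:
z_0 = 0 + 0i, c = -1.1282 + -1.5000i
Iter 1: z = -1.1282 + -1.5000i, |z|^2 = 3.5228
Iter 2: z = -2.1054 + 1.8845i, |z|^2 = 7.9842
Escaped at iteration 2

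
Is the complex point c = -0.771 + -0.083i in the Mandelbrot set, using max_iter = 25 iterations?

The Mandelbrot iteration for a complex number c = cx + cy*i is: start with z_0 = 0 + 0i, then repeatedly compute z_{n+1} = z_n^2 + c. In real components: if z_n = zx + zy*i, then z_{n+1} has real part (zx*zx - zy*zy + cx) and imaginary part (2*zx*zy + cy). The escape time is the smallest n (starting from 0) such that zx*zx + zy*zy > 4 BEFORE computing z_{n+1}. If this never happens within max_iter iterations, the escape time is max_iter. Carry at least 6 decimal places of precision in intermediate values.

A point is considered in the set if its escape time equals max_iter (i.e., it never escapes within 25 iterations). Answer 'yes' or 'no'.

z_0 = 0 + 0i, c = -0.7710 + -0.0830i
Iter 1: z = -0.7710 + -0.0830i, |z|^2 = 0.6013
Iter 2: z = -0.1834 + 0.0450i, |z|^2 = 0.0357
Iter 3: z = -0.7394 + -0.0995i, |z|^2 = 0.5566
Iter 4: z = -0.2342 + 0.0641i, |z|^2 = 0.0590
Iter 5: z = -0.7202 + -0.1130i, |z|^2 = 0.5315
Iter 6: z = -0.2650 + 0.0798i, |z|^2 = 0.0766
Iter 7: z = -0.7071 + -0.1253i, |z|^2 = 0.5158
Iter 8: z = -0.2867 + 0.0942i, |z|^2 = 0.0911
Iter 9: z = -0.6977 + -0.1370i, |z|^2 = 0.5056
Iter 10: z = -0.3030 + 0.1082i, |z|^2 = 0.1035
Iter 11: z = -0.6909 + -0.1486i, |z|^2 = 0.4994
Iter 12: z = -0.3157 + 0.1223i, |z|^2 = 0.1146
Iter 13: z = -0.6863 + -0.1602i, |z|^2 = 0.4967
Iter 14: z = -0.3257 + 0.1369i, |z|^2 = 0.1248
Iter 15: z = -0.6837 + -0.1722i, |z|^2 = 0.4971
Iter 16: z = -0.3332 + 0.1524i, |z|^2 = 0.1343
Iter 17: z = -0.6832 + -0.1846i, |z|^2 = 0.5008
Iter 18: z = -0.3383 + 0.1692i, |z|^2 = 0.1431
Iter 19: z = -0.6852 + -0.1975i, |z|^2 = 0.5085
Iter 20: z = -0.3405 + 0.1877i, |z|^2 = 0.1512
Iter 21: z = -0.6902 + -0.2108i, |z|^2 = 0.5209
Iter 22: z = -0.3390 + 0.2080i, |z|^2 = 0.1582
Iter 23: z = -0.6993 + -0.2240i, |z|^2 = 0.5393
Iter 24: z = -0.3321 + 0.2304i, |z|^2 = 0.1634
Did not escape in 25 iterations → in set

Answer: yes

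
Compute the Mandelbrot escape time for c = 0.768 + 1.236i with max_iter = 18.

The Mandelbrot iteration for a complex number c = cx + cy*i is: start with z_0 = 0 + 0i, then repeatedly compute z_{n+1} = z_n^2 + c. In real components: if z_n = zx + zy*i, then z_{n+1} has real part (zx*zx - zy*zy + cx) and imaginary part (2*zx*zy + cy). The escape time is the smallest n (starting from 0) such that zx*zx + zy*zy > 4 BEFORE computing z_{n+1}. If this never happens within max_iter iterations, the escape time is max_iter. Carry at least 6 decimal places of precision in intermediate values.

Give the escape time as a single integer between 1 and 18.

z_0 = 0 + 0i, c = 0.7680 + 1.2360i
Iter 1: z = 0.7680 + 1.2360i, |z|^2 = 2.1175
Iter 2: z = -0.1699 + 3.1345i, |z|^2 = 9.8539
Escaped at iteration 2

Answer: 2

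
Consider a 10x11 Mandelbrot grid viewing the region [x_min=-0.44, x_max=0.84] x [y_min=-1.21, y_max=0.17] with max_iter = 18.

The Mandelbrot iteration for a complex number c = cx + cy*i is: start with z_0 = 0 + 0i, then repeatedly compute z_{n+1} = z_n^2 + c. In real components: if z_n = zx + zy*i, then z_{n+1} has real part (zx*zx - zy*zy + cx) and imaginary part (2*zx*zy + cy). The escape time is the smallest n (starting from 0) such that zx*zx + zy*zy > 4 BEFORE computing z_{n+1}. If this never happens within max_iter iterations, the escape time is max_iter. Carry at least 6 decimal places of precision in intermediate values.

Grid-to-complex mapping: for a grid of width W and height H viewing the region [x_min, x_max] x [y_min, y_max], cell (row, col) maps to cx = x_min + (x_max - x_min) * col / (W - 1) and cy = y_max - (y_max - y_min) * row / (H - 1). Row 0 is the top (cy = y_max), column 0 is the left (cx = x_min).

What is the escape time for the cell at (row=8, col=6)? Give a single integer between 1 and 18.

Answer: 3

Derivation:
z_0 = 0 + 0i, c = 0.4133 + -0.9340i
Iter 1: z = 0.4133 + -0.9340i, |z|^2 = 1.0432
Iter 2: z = -0.2882 + -1.7061i, |z|^2 = 2.9938
Iter 3: z = -2.4144 + 0.0493i, |z|^2 = 5.8319
Escaped at iteration 3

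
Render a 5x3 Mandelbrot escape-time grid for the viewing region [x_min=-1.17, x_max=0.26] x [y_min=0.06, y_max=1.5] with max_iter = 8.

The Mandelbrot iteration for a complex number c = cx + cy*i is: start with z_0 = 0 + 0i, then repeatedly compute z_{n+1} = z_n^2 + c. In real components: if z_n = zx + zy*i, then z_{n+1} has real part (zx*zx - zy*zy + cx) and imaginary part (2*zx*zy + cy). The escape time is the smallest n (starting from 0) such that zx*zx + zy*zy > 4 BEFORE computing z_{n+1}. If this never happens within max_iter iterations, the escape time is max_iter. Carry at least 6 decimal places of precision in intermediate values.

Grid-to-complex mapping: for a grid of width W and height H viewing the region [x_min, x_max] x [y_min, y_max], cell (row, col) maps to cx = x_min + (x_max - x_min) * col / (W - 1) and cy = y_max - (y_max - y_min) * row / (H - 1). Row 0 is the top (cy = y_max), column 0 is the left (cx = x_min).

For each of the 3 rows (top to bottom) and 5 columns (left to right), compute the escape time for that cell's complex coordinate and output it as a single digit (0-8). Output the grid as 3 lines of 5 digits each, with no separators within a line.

Answer: 22222
34685
88888

Derivation:
(row=0, col=0): c = -1.1700 + 1.5000i → escape time 2
(row=0, col=1): c = -0.8125 + 1.5000i → escape time 2
(row=0, col=2): c = -0.4550 + 1.5000i → escape time 2
(row=0, col=3): c = -0.0975 + 1.5000i → escape time 2
(row=0, col=4): c = 0.2600 + 1.5000i → escape time 2
(row=1, col=0): c = -1.1700 + 0.7800i → escape time 3
(row=1, col=1): c = -0.8125 + 0.7800i → escape time 4
(row=1, col=2): c = -0.4550 + 0.7800i → escape time 6
(row=1, col=3): c = -0.0975 + 0.7800i → escape time 8
(row=1, col=4): c = 0.2600 + 0.7800i → escape time 5
(row=2, col=0): c = -1.1700 + 0.0600i → escape time 8
(row=2, col=1): c = -0.8125 + 0.0600i → escape time 8
(row=2, col=2): c = -0.4550 + 0.0600i → escape time 8
(row=2, col=3): c = -0.0975 + 0.0600i → escape time 8
(row=2, col=4): c = 0.2600 + 0.0600i → escape time 8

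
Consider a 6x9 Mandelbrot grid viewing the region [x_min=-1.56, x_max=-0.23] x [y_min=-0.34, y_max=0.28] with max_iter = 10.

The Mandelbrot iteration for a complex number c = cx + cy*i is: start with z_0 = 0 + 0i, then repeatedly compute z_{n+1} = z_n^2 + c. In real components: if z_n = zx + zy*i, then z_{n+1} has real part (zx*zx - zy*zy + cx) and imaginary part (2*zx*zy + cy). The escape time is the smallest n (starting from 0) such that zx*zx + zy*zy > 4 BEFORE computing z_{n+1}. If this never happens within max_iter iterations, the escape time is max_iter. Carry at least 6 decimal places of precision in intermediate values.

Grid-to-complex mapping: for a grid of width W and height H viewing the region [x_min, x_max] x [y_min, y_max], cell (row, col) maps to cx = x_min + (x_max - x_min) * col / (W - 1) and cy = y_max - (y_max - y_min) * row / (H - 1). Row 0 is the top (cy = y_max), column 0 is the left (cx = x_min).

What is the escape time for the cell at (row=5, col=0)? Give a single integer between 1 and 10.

z_0 = 0 + 0i, c = -1.5600 + -0.1075i
Iter 1: z = -1.5600 + -0.1075i, |z|^2 = 2.4452
Iter 2: z = 0.8620 + 0.2279i, |z|^2 = 0.7951
Iter 3: z = -0.8688 + 0.2854i, |z|^2 = 0.8363
Iter 4: z = -0.8866 + -0.6035i, |z|^2 = 1.1503
Iter 5: z = -1.1381 + 0.9626i, |z|^2 = 2.2217
Iter 6: z = -1.1913 + -2.2984i, |z|^2 = 6.7021
Escaped at iteration 6

Answer: 6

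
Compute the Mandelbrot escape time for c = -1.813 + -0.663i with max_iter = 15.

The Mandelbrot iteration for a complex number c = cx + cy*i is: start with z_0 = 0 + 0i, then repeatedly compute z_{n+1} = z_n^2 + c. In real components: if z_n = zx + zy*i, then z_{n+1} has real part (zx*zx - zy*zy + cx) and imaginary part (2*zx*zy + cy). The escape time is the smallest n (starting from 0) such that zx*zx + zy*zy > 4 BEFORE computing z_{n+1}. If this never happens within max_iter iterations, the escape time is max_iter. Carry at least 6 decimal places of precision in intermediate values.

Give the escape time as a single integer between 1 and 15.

Answer: 2

Derivation:
z_0 = 0 + 0i, c = -1.8130 + -0.6630i
Iter 1: z = -1.8130 + -0.6630i, |z|^2 = 3.7265
Iter 2: z = 1.0344 + 1.7410i, |z|^2 = 4.1012
Escaped at iteration 2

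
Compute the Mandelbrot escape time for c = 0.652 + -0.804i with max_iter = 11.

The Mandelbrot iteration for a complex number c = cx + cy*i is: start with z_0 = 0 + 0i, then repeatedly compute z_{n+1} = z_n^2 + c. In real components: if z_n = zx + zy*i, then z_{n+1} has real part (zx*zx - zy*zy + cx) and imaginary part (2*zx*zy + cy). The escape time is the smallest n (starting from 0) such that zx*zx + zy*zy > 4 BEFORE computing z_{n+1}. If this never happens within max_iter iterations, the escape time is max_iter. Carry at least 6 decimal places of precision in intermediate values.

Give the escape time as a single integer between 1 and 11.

Answer: 3

Derivation:
z_0 = 0 + 0i, c = 0.6520 + -0.8040i
Iter 1: z = 0.6520 + -0.8040i, |z|^2 = 1.0715
Iter 2: z = 0.4307 + -1.8524i, |z|^2 = 3.6169
Iter 3: z = -2.5940 + -2.3996i, |z|^2 = 12.4868
Escaped at iteration 3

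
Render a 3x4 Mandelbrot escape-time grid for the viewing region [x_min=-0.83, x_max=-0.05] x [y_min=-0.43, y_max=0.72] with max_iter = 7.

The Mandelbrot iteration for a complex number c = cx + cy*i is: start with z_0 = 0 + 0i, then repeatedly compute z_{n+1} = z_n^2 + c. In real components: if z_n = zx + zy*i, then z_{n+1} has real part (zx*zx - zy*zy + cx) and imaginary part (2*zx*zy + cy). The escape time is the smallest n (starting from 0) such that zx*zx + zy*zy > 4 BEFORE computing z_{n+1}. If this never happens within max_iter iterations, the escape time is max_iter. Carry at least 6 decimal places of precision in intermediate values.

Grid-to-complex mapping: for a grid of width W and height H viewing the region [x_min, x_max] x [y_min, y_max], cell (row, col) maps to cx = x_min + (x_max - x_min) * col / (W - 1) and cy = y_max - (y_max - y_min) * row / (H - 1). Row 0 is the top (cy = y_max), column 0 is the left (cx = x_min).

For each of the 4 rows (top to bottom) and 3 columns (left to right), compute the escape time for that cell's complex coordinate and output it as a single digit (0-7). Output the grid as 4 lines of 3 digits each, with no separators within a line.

(row=0, col=0): c = -0.8300 + 0.7200i → escape time 4
(row=0, col=1): c = -0.4400 + 0.7200i → escape time 7
(row=0, col=2): c = -0.0500 + 0.7200i → escape time 7
(row=1, col=0): c = -0.8300 + 0.3367i → escape time 7
(row=1, col=1): c = -0.4400 + 0.3367i → escape time 7
(row=1, col=2): c = -0.0500 + 0.3367i → escape time 7
(row=2, col=0): c = -0.8300 + -0.0467i → escape time 7
(row=2, col=1): c = -0.4400 + -0.0467i → escape time 7
(row=2, col=2): c = -0.0500 + -0.0467i → escape time 7
(row=3, col=0): c = -0.8300 + -0.4300i → escape time 7
(row=3, col=1): c = -0.4400 + -0.4300i → escape time 7
(row=3, col=2): c = -0.0500 + -0.4300i → escape time 7

Answer: 477
777
777
777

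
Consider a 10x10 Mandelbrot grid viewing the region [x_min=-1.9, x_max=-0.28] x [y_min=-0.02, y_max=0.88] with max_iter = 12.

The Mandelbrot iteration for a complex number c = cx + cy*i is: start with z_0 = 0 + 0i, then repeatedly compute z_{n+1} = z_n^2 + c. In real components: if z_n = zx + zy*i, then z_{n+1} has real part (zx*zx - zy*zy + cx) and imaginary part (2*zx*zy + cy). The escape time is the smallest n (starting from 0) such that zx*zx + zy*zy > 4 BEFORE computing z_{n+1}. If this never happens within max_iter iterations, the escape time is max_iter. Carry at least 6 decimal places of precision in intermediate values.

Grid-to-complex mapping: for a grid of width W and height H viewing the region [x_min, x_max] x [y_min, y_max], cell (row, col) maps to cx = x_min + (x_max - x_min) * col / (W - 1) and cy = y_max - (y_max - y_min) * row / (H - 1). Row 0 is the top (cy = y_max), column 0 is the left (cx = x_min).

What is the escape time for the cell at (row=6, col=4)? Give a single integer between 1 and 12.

z_0 = 0 + 0i, c = -1.1800 + 0.2800i
Iter 1: z = -1.1800 + 0.2800i, |z|^2 = 1.4708
Iter 2: z = 0.1340 + -0.3808i, |z|^2 = 0.1630
Iter 3: z = -1.3071 + 0.1779i, |z|^2 = 1.7401
Iter 4: z = 0.4967 + -0.1852i, |z|^2 = 0.2810
Iter 5: z = -0.9676 + 0.0960i, |z|^2 = 0.9454
Iter 6: z = -0.2531 + 0.0941i, |z|^2 = 0.0729
Iter 7: z = -1.1248 + 0.2324i, |z|^2 = 1.3192
Iter 8: z = 0.0312 + -0.2427i, |z|^2 = 0.0599
Iter 9: z = -1.2379 + 0.2648i, |z|^2 = 1.6026
Iter 10: z = 0.2823 + -0.3757i, |z|^2 = 0.2209
Iter 11: z = -1.2414 + 0.0679i, |z|^2 = 1.5458

Answer: 12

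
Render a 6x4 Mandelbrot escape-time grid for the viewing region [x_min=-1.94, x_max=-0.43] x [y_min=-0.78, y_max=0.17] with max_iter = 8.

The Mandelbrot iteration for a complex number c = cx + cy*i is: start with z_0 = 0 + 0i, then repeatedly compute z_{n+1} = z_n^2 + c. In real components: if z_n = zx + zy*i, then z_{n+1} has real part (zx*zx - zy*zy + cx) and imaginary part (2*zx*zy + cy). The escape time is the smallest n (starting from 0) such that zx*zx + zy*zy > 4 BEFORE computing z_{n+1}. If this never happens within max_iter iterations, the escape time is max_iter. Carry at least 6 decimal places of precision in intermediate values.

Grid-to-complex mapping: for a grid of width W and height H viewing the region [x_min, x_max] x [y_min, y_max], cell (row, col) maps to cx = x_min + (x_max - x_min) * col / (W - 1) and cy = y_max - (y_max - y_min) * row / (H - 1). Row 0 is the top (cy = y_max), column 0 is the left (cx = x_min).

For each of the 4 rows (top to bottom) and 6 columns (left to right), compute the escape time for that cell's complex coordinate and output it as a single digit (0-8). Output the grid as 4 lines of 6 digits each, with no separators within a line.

(row=0, col=0): c = -1.9400 + 0.1700i → escape time 4
(row=0, col=1): c = -1.6380 + 0.1700i → escape time 5
(row=0, col=2): c = -1.3360 + 0.1700i → escape time 8
(row=0, col=3): c = -1.0340 + 0.1700i → escape time 8
(row=0, col=4): c = -0.7320 + 0.1700i → escape time 8
(row=0, col=5): c = -0.4300 + 0.1700i → escape time 8
(row=1, col=0): c = -1.9400 + -0.1467i → escape time 4
(row=1, col=1): c = -1.6380 + -0.1467i → escape time 5
(row=1, col=2): c = -1.3360 + -0.1467i → escape time 8
(row=1, col=3): c = -1.0340 + -0.1467i → escape time 8
(row=1, col=4): c = -0.7320 + -0.1467i → escape time 8
(row=1, col=5): c = -0.4300 + -0.1467i → escape time 8
(row=2, col=0): c = -1.9400 + -0.4633i → escape time 2
(row=2, col=1): c = -1.6380 + -0.4633i → escape time 3
(row=2, col=2): c = -1.3360 + -0.4633i → escape time 4
(row=2, col=3): c = -1.0340 + -0.4633i → escape time 5
(row=2, col=4): c = -0.7320 + -0.4633i → escape time 8
(row=2, col=5): c = -0.4300 + -0.4633i → escape time 8
(row=3, col=0): c = -1.9400 + -0.7800i → escape time 1
(row=3, col=1): c = -1.6380 + -0.7800i → escape time 3
(row=3, col=2): c = -1.3360 + -0.7800i → escape time 3
(row=3, col=3): c = -1.0340 + -0.7800i → escape time 3
(row=3, col=4): c = -0.7320 + -0.7800i → escape time 4
(row=3, col=5): c = -0.4300 + -0.7800i → escape time 6

Answer: 458888
458888
234588
133346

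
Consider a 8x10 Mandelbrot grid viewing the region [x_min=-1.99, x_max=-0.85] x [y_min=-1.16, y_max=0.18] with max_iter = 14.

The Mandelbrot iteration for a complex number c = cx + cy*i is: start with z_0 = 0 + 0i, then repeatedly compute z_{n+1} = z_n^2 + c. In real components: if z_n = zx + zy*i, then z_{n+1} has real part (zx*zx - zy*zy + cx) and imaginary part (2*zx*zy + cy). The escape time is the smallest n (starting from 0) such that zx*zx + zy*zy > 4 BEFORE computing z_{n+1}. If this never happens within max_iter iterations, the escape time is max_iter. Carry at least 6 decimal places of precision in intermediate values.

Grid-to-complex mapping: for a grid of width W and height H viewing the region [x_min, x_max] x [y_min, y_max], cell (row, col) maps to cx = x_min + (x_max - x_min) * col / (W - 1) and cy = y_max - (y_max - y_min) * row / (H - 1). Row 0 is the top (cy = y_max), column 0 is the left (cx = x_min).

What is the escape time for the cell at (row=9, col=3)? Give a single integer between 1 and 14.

Answer: 2

Derivation:
z_0 = 0 + 0i, c = -1.5014 + -1.1600i
Iter 1: z = -1.5014 + -1.1600i, |z|^2 = 3.5999
Iter 2: z = -0.5927 + 2.3233i, |z|^2 = 5.7491
Escaped at iteration 2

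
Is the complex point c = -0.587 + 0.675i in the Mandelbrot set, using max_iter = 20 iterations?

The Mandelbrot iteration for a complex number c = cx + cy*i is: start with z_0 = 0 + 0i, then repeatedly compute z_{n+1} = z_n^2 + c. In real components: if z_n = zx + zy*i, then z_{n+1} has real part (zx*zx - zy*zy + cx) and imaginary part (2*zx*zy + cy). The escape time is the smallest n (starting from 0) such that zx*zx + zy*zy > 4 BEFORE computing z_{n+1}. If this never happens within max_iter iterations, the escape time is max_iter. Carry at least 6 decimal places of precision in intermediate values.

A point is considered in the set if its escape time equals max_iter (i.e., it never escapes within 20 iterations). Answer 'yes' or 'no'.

z_0 = 0 + 0i, c = -0.5870 + 0.6750i
Iter 1: z = -0.5870 + 0.6750i, |z|^2 = 0.8002
Iter 2: z = -0.6981 + -0.1174i, |z|^2 = 0.5011
Iter 3: z = -0.1135 + 0.8390i, |z|^2 = 0.7168
Iter 4: z = -1.2780 + 0.4845i, |z|^2 = 1.8680
Iter 5: z = 0.8115 + -0.5635i, |z|^2 = 0.9760
Iter 6: z = -0.2460 + -0.2395i, |z|^2 = 0.1178
Iter 7: z = -0.5839 + 0.7928i, |z|^2 = 0.9694
Iter 8: z = -0.8747 + -0.2508i, |z|^2 = 0.8279
Iter 9: z = 0.1152 + 1.1137i, |z|^2 = 1.2535
Iter 10: z = -1.8140 + 0.9315i, |z|^2 = 4.1582
Escaped at iteration 10

Answer: no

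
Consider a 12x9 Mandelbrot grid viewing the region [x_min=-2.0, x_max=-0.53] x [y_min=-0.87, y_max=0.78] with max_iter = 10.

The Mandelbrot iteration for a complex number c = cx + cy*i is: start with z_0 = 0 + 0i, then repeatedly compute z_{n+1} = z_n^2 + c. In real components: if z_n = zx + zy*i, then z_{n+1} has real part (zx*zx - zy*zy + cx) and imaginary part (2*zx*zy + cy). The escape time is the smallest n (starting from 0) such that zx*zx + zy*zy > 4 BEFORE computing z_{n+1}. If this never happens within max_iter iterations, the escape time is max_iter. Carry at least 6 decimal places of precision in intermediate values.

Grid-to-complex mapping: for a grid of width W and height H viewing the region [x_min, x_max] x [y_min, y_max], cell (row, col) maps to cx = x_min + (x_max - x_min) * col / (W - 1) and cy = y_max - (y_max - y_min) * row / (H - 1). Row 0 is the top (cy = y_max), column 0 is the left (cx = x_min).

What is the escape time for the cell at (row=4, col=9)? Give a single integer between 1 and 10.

z_0 = 0 + 0i, c = -0.7973 + -0.0450i
Iter 1: z = -0.7973 + -0.0450i, |z|^2 = 0.6377
Iter 2: z = -0.1637 + 0.0268i, |z|^2 = 0.0275
Iter 3: z = -0.7712 + -0.0538i, |z|^2 = 0.5976
Iter 4: z = -0.2054 + 0.0379i, |z|^2 = 0.0436
Iter 5: z = -0.7565 + -0.0606i, |z|^2 = 0.5760
Iter 6: z = -0.2286 + 0.0467i, |z|^2 = 0.0544
Iter 7: z = -0.7472 + -0.0663i, |z|^2 = 0.5627
Iter 8: z = -0.2434 + 0.0541i, |z|^2 = 0.0622
Iter 9: z = -0.7410 + -0.0713i, |z|^2 = 0.5541

Answer: 10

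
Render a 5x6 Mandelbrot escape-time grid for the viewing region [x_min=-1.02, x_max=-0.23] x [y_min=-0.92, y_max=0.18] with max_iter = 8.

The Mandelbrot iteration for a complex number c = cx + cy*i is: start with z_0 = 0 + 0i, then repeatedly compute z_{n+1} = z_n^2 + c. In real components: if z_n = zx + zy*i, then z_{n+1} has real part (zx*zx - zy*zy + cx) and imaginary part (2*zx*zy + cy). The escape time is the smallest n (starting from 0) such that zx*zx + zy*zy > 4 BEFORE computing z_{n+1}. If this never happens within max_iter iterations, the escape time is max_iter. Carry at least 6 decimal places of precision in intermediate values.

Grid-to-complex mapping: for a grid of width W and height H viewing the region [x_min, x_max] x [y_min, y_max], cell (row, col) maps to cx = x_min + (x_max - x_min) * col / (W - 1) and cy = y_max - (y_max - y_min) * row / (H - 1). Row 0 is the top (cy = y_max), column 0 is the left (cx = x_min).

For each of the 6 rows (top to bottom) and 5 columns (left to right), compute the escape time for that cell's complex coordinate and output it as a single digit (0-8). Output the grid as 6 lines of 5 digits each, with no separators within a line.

Answer: 88888
88888
88888
56888
44788
33457

Derivation:
(row=0, col=0): c = -1.0200 + 0.1800i → escape time 8
(row=0, col=1): c = -0.8225 + 0.1800i → escape time 8
(row=0, col=2): c = -0.6250 + 0.1800i → escape time 8
(row=0, col=3): c = -0.4275 + 0.1800i → escape time 8
(row=0, col=4): c = -0.2300 + 0.1800i → escape time 8
(row=1, col=0): c = -1.0200 + -0.0400i → escape time 8
(row=1, col=1): c = -0.8225 + -0.0400i → escape time 8
(row=1, col=2): c = -0.6250 + -0.0400i → escape time 8
(row=1, col=3): c = -0.4275 + -0.0400i → escape time 8
(row=1, col=4): c = -0.2300 + -0.0400i → escape time 8
(row=2, col=0): c = -1.0200 + -0.2600i → escape time 8
(row=2, col=1): c = -0.8225 + -0.2600i → escape time 8
(row=2, col=2): c = -0.6250 + -0.2600i → escape time 8
(row=2, col=3): c = -0.4275 + -0.2600i → escape time 8
(row=2, col=4): c = -0.2300 + -0.2600i → escape time 8
(row=3, col=0): c = -1.0200 + -0.4800i → escape time 5
(row=3, col=1): c = -0.8225 + -0.4800i → escape time 6
(row=3, col=2): c = -0.6250 + -0.4800i → escape time 8
(row=3, col=3): c = -0.4275 + -0.4800i → escape time 8
(row=3, col=4): c = -0.2300 + -0.4800i → escape time 8
(row=4, col=0): c = -1.0200 + -0.7000i → escape time 4
(row=4, col=1): c = -0.8225 + -0.7000i → escape time 4
(row=4, col=2): c = -0.6250 + -0.7000i → escape time 7
(row=4, col=3): c = -0.4275 + -0.7000i → escape time 8
(row=4, col=4): c = -0.2300 + -0.7000i → escape time 8
(row=5, col=0): c = -1.0200 + -0.9200i → escape time 3
(row=5, col=1): c = -0.8225 + -0.9200i → escape time 3
(row=5, col=2): c = -0.6250 + -0.9200i → escape time 4
(row=5, col=3): c = -0.4275 + -0.9200i → escape time 5
(row=5, col=4): c = -0.2300 + -0.9200i → escape time 7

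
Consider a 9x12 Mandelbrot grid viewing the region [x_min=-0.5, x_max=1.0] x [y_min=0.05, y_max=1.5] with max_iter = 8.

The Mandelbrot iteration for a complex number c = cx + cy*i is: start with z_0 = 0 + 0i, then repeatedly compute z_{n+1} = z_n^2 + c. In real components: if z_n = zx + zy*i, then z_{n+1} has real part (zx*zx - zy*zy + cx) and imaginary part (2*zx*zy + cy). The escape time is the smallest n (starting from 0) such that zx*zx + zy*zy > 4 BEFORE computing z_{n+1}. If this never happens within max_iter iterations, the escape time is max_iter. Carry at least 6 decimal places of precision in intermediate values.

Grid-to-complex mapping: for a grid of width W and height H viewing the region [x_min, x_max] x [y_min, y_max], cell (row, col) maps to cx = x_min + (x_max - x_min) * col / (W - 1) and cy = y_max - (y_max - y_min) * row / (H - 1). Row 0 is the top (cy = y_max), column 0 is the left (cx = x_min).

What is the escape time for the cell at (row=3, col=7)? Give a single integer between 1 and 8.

Answer: 2

Derivation:
z_0 = 0 + 0i, c = 0.8125 + 1.1045i
Iter 1: z = 0.8125 + 1.1045i, |z|^2 = 1.8802
Iter 2: z = 0.2526 + 2.8994i, |z|^2 = 8.4705
Escaped at iteration 2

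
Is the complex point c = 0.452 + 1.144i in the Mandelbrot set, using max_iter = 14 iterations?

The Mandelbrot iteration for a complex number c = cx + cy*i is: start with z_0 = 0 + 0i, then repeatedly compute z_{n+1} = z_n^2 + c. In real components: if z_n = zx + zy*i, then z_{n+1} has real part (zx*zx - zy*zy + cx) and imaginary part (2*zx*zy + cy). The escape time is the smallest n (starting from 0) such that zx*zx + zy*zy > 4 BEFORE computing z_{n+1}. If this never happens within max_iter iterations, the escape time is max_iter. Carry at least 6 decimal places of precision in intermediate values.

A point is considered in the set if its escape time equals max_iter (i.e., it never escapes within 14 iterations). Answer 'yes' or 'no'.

z_0 = 0 + 0i, c = 0.4520 + 1.1440i
Iter 1: z = 0.4520 + 1.1440i, |z|^2 = 1.5130
Iter 2: z = -0.6524 + 2.1782i, |z|^2 = 5.1701
Escaped at iteration 2

Answer: no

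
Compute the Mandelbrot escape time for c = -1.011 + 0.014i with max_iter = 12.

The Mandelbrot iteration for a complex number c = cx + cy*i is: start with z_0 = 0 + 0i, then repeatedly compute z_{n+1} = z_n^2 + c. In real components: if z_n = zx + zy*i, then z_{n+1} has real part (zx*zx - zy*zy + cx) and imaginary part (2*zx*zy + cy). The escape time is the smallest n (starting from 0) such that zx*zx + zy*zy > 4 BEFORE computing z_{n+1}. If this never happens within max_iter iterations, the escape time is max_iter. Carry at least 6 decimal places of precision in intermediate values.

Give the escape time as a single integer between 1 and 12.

Answer: 12

Derivation:
z_0 = 0 + 0i, c = -1.0110 + 0.0140i
Iter 1: z = -1.0110 + 0.0140i, |z|^2 = 1.0223
Iter 2: z = 0.0109 + -0.0143i, |z|^2 = 0.0003
Iter 3: z = -1.0111 + 0.0137i, |z|^2 = 1.0225
Iter 4: z = 0.0111 + -0.0137i, |z|^2 = 0.0003
Iter 5: z = -1.0111 + 0.0137i, |z|^2 = 1.0224
Iter 6: z = 0.0111 + -0.0137i, |z|^2 = 0.0003
Iter 7: z = -1.0111 + 0.0137i, |z|^2 = 1.0224
Iter 8: z = 0.0111 + -0.0137i, |z|^2 = 0.0003
Iter 9: z = -1.0111 + 0.0137i, |z|^2 = 1.0224
Iter 10: z = 0.0111 + -0.0137i, |z|^2 = 0.0003
Iter 11: z = -1.0111 + 0.0137i, |z|^2 = 1.0224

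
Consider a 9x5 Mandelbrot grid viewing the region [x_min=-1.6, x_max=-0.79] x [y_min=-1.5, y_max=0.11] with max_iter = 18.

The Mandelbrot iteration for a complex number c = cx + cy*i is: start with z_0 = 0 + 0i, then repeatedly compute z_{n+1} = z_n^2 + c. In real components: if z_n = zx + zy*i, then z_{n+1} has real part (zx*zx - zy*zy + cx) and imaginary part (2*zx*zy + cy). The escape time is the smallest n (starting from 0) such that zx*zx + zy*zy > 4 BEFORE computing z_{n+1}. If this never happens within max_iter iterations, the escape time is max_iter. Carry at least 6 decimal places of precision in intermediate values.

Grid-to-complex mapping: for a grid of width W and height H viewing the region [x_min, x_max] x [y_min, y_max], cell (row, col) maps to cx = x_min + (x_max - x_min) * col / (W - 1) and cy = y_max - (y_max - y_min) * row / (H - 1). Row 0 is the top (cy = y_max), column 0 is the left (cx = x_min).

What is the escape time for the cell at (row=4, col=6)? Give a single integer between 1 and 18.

z_0 = 0 + 0i, c = -0.9925 + -1.5000i
Iter 1: z = -0.9925 + -1.5000i, |z|^2 = 3.2351
Iter 2: z = -2.2574 + 1.4775i, |z|^2 = 7.2791
Escaped at iteration 2

Answer: 2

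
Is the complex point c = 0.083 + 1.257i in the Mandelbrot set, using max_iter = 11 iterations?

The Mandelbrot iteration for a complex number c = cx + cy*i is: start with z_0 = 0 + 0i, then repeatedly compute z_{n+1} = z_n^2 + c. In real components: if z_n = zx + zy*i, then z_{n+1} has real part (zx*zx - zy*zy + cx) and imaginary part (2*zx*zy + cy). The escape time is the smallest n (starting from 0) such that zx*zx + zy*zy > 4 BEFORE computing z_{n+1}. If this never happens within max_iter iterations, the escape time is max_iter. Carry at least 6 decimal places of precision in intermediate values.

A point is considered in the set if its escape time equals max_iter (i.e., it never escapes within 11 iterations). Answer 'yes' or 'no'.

z_0 = 0 + 0i, c = 0.0830 + 1.2570i
Iter 1: z = 0.0830 + 1.2570i, |z|^2 = 1.5869
Iter 2: z = -1.4902 + 1.4657i, |z|^2 = 4.3687
Escaped at iteration 2

Answer: no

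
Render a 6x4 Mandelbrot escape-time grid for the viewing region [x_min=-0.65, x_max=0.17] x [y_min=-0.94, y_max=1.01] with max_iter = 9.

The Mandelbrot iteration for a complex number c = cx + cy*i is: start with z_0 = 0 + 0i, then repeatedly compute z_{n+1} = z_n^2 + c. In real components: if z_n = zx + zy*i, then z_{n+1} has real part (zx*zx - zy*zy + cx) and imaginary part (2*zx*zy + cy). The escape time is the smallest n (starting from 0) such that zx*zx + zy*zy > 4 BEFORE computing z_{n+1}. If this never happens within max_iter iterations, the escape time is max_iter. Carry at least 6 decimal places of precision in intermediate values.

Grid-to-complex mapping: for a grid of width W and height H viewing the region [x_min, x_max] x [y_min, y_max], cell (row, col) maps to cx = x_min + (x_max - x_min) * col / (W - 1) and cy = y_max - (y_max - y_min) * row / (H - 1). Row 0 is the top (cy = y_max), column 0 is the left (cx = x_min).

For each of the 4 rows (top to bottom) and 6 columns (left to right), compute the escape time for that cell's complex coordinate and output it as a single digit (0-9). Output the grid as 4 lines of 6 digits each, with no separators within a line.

Answer: 445974
999999
999999
445974

Derivation:
(row=0, col=0): c = -0.6500 + 1.0100i → escape time 4
(row=0, col=1): c = -0.4860 + 1.0100i → escape time 4
(row=0, col=2): c = -0.3220 + 1.0100i → escape time 5
(row=0, col=3): c = -0.1580 + 1.0100i → escape time 9
(row=0, col=4): c = 0.0060 + 1.0100i → escape time 7
(row=0, col=5): c = 0.1700 + 1.0100i → escape time 4
(row=1, col=0): c = -0.6500 + 0.3600i → escape time 9
(row=1, col=1): c = -0.4860 + 0.3600i → escape time 9
(row=1, col=2): c = -0.3220 + 0.3600i → escape time 9
(row=1, col=3): c = -0.1580 + 0.3600i → escape time 9
(row=1, col=4): c = 0.0060 + 0.3600i → escape time 9
(row=1, col=5): c = 0.1700 + 0.3600i → escape time 9
(row=2, col=0): c = -0.6500 + -0.2900i → escape time 9
(row=2, col=1): c = -0.4860 + -0.2900i → escape time 9
(row=2, col=2): c = -0.3220 + -0.2900i → escape time 9
(row=2, col=3): c = -0.1580 + -0.2900i → escape time 9
(row=2, col=4): c = 0.0060 + -0.2900i → escape time 9
(row=2, col=5): c = 0.1700 + -0.2900i → escape time 9
(row=3, col=0): c = -0.6500 + -0.9400i → escape time 4
(row=3, col=1): c = -0.4860 + -0.9400i → escape time 4
(row=3, col=2): c = -0.3220 + -0.9400i → escape time 5
(row=3, col=3): c = -0.1580 + -0.9400i → escape time 9
(row=3, col=4): c = 0.0060 + -0.9400i → escape time 7
(row=3, col=5): c = 0.1700 + -0.9400i → escape time 4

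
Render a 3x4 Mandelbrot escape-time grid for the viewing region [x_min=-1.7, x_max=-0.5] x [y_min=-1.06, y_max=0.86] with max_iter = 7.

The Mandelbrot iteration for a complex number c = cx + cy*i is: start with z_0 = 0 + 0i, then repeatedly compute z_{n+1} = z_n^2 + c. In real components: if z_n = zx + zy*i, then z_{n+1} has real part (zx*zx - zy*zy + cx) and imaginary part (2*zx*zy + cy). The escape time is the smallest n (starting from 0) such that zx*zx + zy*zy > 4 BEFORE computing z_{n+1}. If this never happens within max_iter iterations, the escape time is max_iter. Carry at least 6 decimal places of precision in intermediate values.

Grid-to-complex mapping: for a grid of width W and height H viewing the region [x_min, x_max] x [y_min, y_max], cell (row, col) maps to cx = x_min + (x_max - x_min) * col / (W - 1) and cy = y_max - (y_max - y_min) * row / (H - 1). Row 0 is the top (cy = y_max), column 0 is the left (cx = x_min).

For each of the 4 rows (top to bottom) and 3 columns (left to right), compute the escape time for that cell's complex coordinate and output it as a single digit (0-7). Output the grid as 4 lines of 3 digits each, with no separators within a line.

(row=0, col=0): c = -1.7000 + 0.8600i → escape time 2
(row=0, col=1): c = -1.1000 + 0.8600i → escape time 3
(row=0, col=2): c = -0.5000 + 0.8600i → escape time 5
(row=1, col=0): c = -1.7000 + 0.2200i → escape time 4
(row=1, col=1): c = -1.1000 + 0.2200i → escape time 7
(row=1, col=2): c = -0.5000 + 0.2200i → escape time 7
(row=2, col=0): c = -1.7000 + -0.4200i → escape time 3
(row=2, col=1): c = -1.1000 + -0.4200i → escape time 6
(row=2, col=2): c = -0.5000 + -0.4200i → escape time 7
(row=3, col=0): c = -1.7000 + -1.0600i → escape time 1
(row=3, col=1): c = -1.1000 + -1.0600i → escape time 3
(row=3, col=2): c = -0.5000 + -1.0600i → escape time 4

Answer: 235
477
367
134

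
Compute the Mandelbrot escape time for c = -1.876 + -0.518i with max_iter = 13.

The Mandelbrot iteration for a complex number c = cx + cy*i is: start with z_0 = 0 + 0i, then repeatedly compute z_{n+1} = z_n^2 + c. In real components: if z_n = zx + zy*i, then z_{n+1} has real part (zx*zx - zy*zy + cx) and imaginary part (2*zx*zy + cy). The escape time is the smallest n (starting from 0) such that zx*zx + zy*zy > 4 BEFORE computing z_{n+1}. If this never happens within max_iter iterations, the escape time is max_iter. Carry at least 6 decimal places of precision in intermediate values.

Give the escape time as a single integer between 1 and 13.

z_0 = 0 + 0i, c = -1.8760 + -0.5180i
Iter 1: z = -1.8760 + -0.5180i, |z|^2 = 3.7877
Iter 2: z = 1.3751 + 1.4255i, |z|^2 = 3.9229
Iter 3: z = -2.0174 + 3.4024i, |z|^2 = 15.6460
Escaped at iteration 3

Answer: 3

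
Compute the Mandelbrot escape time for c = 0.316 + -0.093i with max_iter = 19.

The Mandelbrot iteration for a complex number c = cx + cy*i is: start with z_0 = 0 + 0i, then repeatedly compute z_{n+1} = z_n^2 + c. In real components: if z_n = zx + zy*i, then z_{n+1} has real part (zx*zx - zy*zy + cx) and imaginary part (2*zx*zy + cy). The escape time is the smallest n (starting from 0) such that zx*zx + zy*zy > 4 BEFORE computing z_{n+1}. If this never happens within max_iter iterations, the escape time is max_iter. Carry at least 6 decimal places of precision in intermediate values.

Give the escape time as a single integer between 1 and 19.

z_0 = 0 + 0i, c = 0.3160 + -0.0930i
Iter 1: z = 0.3160 + -0.0930i, |z|^2 = 0.1085
Iter 2: z = 0.4072 + -0.1518i, |z|^2 = 0.1889
Iter 3: z = 0.4588 + -0.2166i, |z|^2 = 0.2574
Iter 4: z = 0.4796 + -0.2918i, |z|^2 = 0.3151
Iter 5: z = 0.4609 + -0.3728i, |z|^2 = 0.3514
Iter 6: z = 0.3894 + -0.4366i, |z|^2 = 0.3423
Iter 7: z = 0.2770 + -0.4330i, |z|^2 = 0.2642
Iter 8: z = 0.2052 + -0.3329i, |z|^2 = 0.1529
Iter 9: z = 0.2473 + -0.2296i, |z|^2 = 0.1139
Iter 10: z = 0.3244 + -0.2066i, |z|^2 = 0.1479
Iter 11: z = 0.3786 + -0.2270i, |z|^2 = 0.1949
Iter 12: z = 0.4078 + -0.2649i, |z|^2 = 0.2365
Iter 13: z = 0.4121 + -0.3090i, |z|^2 = 0.2654
Iter 14: z = 0.3903 + -0.3477i, |z|^2 = 0.2733
Iter 15: z = 0.3474 + -0.3645i, |z|^2 = 0.2535
Iter 16: z = 0.3039 + -0.3463i, |z|^2 = 0.2122
Iter 17: z = 0.2885 + -0.3034i, |z|^2 = 0.1753
Iter 18: z = 0.3071 + -0.2681i, |z|^2 = 0.1662

Answer: 19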